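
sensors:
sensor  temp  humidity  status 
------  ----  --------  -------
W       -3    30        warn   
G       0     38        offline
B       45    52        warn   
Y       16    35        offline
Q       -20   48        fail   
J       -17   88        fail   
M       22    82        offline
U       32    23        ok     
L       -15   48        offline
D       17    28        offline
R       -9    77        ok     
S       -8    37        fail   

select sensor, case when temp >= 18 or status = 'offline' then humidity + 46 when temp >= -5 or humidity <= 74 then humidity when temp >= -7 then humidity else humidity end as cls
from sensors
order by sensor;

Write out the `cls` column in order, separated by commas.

98, 74, 84, 88, 94, 128, 48, 77, 37, 69, 30, 81

sensor=B: temp >= 18 or status = 'offline' → 98
sensor=D: temp >= 18 or status = 'offline' → 74
sensor=G: temp >= 18 or status = 'offline' → 84
sensor=J: ELSE → 88
sensor=L: temp >= 18 or status = 'offline' → 94
sensor=M: temp >= 18 or status = 'offline' → 128
sensor=Q: temp >= -5 or humidity <= 74 → 48
sensor=R: ELSE → 77
sensor=S: temp >= -5 or humidity <= 74 → 37
sensor=U: temp >= 18 or status = 'offline' → 69
sensor=W: temp >= -5 or humidity <= 74 → 30
sensor=Y: temp >= 18 or status = 'offline' → 81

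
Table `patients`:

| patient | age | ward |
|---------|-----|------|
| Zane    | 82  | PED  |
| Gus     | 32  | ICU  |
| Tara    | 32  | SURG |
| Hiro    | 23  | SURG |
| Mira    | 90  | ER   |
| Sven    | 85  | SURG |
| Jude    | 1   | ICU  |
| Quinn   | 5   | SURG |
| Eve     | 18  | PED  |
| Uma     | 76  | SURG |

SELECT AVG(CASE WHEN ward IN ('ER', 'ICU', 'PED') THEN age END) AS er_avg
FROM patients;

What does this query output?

44.6

patient=Zane: ✓ → 82
patient=Gus: ✓ → 32
patient=Tara: ✗
patient=Hiro: ✗
patient=Mira: ✓ → 90
patient=Sven: ✗
patient=Jude: ✓ → 1
patient=Quinn: ✗
patient=Eve: ✓ → 18
patient=Uma: ✗
er_avg = (82 + 32 + 90 + 1 + 18) / 5 = 44.6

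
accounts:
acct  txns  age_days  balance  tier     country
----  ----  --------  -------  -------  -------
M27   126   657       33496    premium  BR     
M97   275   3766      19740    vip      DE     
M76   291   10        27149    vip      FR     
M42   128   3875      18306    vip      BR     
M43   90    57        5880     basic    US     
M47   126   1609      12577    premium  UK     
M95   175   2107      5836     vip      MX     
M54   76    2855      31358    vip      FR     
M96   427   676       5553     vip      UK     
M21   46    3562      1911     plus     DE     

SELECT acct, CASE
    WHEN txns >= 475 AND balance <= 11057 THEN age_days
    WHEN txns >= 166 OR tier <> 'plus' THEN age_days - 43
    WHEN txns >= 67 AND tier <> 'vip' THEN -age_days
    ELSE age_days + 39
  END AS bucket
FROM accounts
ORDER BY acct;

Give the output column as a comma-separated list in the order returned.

3601, 614, 3832, 14, 1566, 2812, -33, 2064, 633, 3723

acct=M21: ELSE → 3601
acct=M27: txns >= 166 OR tier <> 'plus' → 614
acct=M42: txns >= 166 OR tier <> 'plus' → 3832
acct=M43: txns >= 166 OR tier <> 'plus' → 14
acct=M47: txns >= 166 OR tier <> 'plus' → 1566
acct=M54: txns >= 166 OR tier <> 'plus' → 2812
acct=M76: txns >= 166 OR tier <> 'plus' → -33
acct=M95: txns >= 166 OR tier <> 'plus' → 2064
acct=M96: txns >= 166 OR tier <> 'plus' → 633
acct=M97: txns >= 166 OR tier <> 'plus' → 3723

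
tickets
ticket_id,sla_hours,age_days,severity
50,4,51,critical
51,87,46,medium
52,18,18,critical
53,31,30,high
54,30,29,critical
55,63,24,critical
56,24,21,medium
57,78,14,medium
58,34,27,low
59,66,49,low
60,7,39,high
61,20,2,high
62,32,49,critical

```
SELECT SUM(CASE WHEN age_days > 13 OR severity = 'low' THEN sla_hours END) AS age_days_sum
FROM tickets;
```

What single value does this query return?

ticket_id=50: ✓ → 4
ticket_id=51: ✓ → 87
ticket_id=52: ✓ → 18
ticket_id=53: ✓ → 31
ticket_id=54: ✓ → 30
ticket_id=55: ✓ → 63
ticket_id=56: ✓ → 24
ticket_id=57: ✓ → 78
ticket_id=58: ✓ → 34
ticket_id=59: ✓ → 66
ticket_id=60: ✓ → 7
ticket_id=61: ✗
ticket_id=62: ✓ → 32
age_days_sum = 4 + 87 + 18 + 31 + 30 + 63 + 24 + 78 + 34 + 66 + 7 + 32 = 474

474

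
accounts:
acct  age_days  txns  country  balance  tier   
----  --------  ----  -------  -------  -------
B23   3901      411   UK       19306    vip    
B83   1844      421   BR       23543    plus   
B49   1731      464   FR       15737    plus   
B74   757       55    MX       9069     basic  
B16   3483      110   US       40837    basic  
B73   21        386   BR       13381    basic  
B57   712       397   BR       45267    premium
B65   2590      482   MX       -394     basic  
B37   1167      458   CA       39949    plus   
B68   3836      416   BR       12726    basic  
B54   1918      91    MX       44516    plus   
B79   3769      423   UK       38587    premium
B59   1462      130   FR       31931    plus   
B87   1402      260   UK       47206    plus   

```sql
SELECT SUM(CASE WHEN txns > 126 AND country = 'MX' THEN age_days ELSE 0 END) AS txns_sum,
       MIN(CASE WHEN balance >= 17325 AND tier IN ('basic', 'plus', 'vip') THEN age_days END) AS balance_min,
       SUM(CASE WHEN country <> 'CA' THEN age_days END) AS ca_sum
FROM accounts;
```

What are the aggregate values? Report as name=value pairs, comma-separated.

[txns_sum: txns > 126 AND country = 'MX']
acct=B23: ✗
acct=B83: ✗
acct=B49: ✗
acct=B74: ✗
acct=B16: ✗
acct=B73: ✗
acct=B57: ✗
acct=B65: ✓ → 2590
acct=B37: ✗
acct=B68: ✗
acct=B54: ✗
acct=B79: ✗
acct=B59: ✗
acct=B87: ✗
txns_sum = 2590
—
[balance_min: balance >= 17325 AND tier IN ('basic', 'plus', 'vip')]
acct=B23: ✓ → 3901
acct=B83: ✓ → 1844
acct=B49: ✗
acct=B74: ✗
acct=B16: ✓ → 3483
acct=B73: ✗
acct=B57: ✗
acct=B65: ✗
acct=B37: ✓ → 1167
acct=B68: ✗
acct=B54: ✓ → 1918
acct=B79: ✗
acct=B59: ✓ → 1462
acct=B87: ✓ → 1402
balance_min = MIN(3901, 1844, 3483, 1167, 1918, 1462, 1402) = 1167
—
[ca_sum: country <> 'CA']
acct=B23: ✓ → 3901
acct=B83: ✓ → 1844
acct=B49: ✓ → 1731
acct=B74: ✓ → 757
acct=B16: ✓ → 3483
acct=B73: ✓ → 21
acct=B57: ✓ → 712
acct=B65: ✓ → 2590
acct=B37: ✗
acct=B68: ✓ → 3836
acct=B54: ✓ → 1918
acct=B79: ✓ → 3769
acct=B59: ✓ → 1462
acct=B87: ✓ → 1402
ca_sum = 3901 + 1844 + 1731 + 757 + 3483 + 21 + 712 + 2590 + 3836 + 1918 + 3769 + 1462 + 1402 = 27426

txns_sum=2590, balance_min=1167, ca_sum=27426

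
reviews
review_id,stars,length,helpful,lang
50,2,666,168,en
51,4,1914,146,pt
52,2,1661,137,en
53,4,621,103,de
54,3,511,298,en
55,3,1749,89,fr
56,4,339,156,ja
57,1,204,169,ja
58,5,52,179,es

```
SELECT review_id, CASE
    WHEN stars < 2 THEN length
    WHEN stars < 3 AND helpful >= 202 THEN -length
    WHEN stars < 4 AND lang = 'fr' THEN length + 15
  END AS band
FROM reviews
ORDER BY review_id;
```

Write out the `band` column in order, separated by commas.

review_id=50: (no match → NULL) → NULL
review_id=51: (no match → NULL) → NULL
review_id=52: (no match → NULL) → NULL
review_id=53: (no match → NULL) → NULL
review_id=54: (no match → NULL) → NULL
review_id=55: stars < 4 AND lang = 'fr' → 1764
review_id=56: (no match → NULL) → NULL
review_id=57: stars < 2 → 204
review_id=58: (no match → NULL) → NULL

NULL, NULL, NULL, NULL, NULL, 1764, NULL, 204, NULL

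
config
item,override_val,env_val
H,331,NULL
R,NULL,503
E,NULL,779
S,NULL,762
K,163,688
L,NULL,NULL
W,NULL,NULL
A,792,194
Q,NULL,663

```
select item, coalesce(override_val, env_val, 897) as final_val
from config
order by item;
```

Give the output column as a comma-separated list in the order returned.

792, 779, 331, 163, 897, 663, 503, 762, 897

item=A: override_val=792 → 792
item=E: override_val=NULL, env_val=779 → 779
item=H: override_val=331 → 331
item=K: override_val=163 → 163
item=L: override_val=NULL, env_val=NULL, → literal 897 → 897
item=Q: override_val=NULL, env_val=663 → 663
item=R: override_val=NULL, env_val=503 → 503
item=S: override_val=NULL, env_val=762 → 762
item=W: override_val=NULL, env_val=NULL, → literal 897 → 897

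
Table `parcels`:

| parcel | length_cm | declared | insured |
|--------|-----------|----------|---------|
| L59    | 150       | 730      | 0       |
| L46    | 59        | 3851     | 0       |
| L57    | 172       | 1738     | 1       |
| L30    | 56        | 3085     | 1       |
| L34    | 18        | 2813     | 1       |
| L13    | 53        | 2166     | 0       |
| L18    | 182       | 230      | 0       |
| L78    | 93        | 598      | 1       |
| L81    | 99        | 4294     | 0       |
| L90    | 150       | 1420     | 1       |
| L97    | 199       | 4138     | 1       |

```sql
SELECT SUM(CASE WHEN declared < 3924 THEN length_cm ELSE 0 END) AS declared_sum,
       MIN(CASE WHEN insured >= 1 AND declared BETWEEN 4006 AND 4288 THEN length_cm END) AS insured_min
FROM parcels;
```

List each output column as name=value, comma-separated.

[declared_sum: declared < 3924]
parcel=L59: ✓ → 150
parcel=L46: ✓ → 59
parcel=L57: ✓ → 172
parcel=L30: ✓ → 56
parcel=L34: ✓ → 18
parcel=L13: ✓ → 53
parcel=L18: ✓ → 182
parcel=L78: ✓ → 93
parcel=L81: ✗
parcel=L90: ✓ → 150
parcel=L97: ✗
declared_sum = 150 + 59 + 172 + 56 + 18 + 53 + 182 + 93 + 150 = 933
—
[insured_min: insured >= 1 AND declared BETWEEN 4006 AND 4288]
parcel=L59: ✗
parcel=L46: ✗
parcel=L57: ✗
parcel=L30: ✗
parcel=L34: ✗
parcel=L13: ✗
parcel=L18: ✗
parcel=L78: ✗
parcel=L81: ✗
parcel=L90: ✗
parcel=L97: ✓ → 199
insured_min = MIN(199) = 199

declared_sum=933, insured_min=199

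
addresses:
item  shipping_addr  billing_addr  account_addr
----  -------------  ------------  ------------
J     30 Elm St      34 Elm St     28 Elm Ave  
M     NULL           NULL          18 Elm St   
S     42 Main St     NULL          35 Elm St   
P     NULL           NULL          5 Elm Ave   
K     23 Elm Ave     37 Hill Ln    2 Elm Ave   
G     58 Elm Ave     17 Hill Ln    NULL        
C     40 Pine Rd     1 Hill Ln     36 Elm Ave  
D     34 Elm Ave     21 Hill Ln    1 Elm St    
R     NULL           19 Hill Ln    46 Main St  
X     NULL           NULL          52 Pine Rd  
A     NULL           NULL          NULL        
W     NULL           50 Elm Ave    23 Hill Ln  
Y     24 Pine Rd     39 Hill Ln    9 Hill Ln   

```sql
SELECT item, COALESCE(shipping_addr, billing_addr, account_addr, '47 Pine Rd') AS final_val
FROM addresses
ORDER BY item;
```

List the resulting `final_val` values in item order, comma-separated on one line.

item=A: shipping_addr=NULL, billing_addr=NULL, account_addr=NULL, → literal 47 Pine Rd → 47 Pine Rd
item=C: shipping_addr=40 Pine Rd → 40 Pine Rd
item=D: shipping_addr=34 Elm Ave → 34 Elm Ave
item=G: shipping_addr=58 Elm Ave → 58 Elm Ave
item=J: shipping_addr=30 Elm St → 30 Elm St
item=K: shipping_addr=23 Elm Ave → 23 Elm Ave
item=M: shipping_addr=NULL, billing_addr=NULL, account_addr=18 Elm St → 18 Elm St
item=P: shipping_addr=NULL, billing_addr=NULL, account_addr=5 Elm Ave → 5 Elm Ave
item=R: shipping_addr=NULL, billing_addr=19 Hill Ln → 19 Hill Ln
item=S: shipping_addr=42 Main St → 42 Main St
item=W: shipping_addr=NULL, billing_addr=50 Elm Ave → 50 Elm Ave
item=X: shipping_addr=NULL, billing_addr=NULL, account_addr=52 Pine Rd → 52 Pine Rd
item=Y: shipping_addr=24 Pine Rd → 24 Pine Rd

47 Pine Rd, 40 Pine Rd, 34 Elm Ave, 58 Elm Ave, 30 Elm St, 23 Elm Ave, 18 Elm St, 5 Elm Ave, 19 Hill Ln, 42 Main St, 50 Elm Ave, 52 Pine Rd, 24 Pine Rd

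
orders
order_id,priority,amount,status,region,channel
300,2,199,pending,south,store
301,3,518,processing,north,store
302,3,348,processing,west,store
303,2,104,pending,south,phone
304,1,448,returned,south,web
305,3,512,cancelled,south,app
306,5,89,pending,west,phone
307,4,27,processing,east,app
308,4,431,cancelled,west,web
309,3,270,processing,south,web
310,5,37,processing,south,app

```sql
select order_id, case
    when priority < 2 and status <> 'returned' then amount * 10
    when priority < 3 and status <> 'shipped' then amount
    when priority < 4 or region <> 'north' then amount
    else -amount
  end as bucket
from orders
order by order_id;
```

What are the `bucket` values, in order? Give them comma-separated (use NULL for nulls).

199, 518, 348, 104, 448, 512, 89, 27, 431, 270, 37

order_id=300: priority < 3 and status <> 'shipped' → 199
order_id=301: priority < 4 or region <> 'north' → 518
order_id=302: priority < 4 or region <> 'north' → 348
order_id=303: priority < 3 and status <> 'shipped' → 104
order_id=304: priority < 3 and status <> 'shipped' → 448
order_id=305: priority < 4 or region <> 'north' → 512
order_id=306: priority < 4 or region <> 'north' → 89
order_id=307: priority < 4 or region <> 'north' → 27
order_id=308: priority < 4 or region <> 'north' → 431
order_id=309: priority < 4 or region <> 'north' → 270
order_id=310: priority < 4 or region <> 'north' → 37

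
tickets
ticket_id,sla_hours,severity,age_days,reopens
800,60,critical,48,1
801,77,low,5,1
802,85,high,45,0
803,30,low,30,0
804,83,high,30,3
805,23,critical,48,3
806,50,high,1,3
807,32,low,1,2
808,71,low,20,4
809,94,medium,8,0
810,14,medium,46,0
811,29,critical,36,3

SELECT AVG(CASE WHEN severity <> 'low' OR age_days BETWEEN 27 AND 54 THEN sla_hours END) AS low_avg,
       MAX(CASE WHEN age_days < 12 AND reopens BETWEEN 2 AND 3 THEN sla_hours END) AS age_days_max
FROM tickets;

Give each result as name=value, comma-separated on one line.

low_avg=52, age_days_max=50

[low_avg: severity <> 'low' OR age_days BETWEEN 27 AND 54]
ticket_id=800: ✓ → 60
ticket_id=801: ✗
ticket_id=802: ✓ → 85
ticket_id=803: ✓ → 30
ticket_id=804: ✓ → 83
ticket_id=805: ✓ → 23
ticket_id=806: ✓ → 50
ticket_id=807: ✗
ticket_id=808: ✗
ticket_id=809: ✓ → 94
ticket_id=810: ✓ → 14
ticket_id=811: ✓ → 29
low_avg = (60 + 85 + 30 + 83 + 23 + 50 + 94 + 14 + 29) / 9 = 52
—
[age_days_max: age_days < 12 AND reopens BETWEEN 2 AND 3]
ticket_id=800: ✗
ticket_id=801: ✗
ticket_id=802: ✗
ticket_id=803: ✗
ticket_id=804: ✗
ticket_id=805: ✗
ticket_id=806: ✓ → 50
ticket_id=807: ✓ → 32
ticket_id=808: ✗
ticket_id=809: ✗
ticket_id=810: ✗
ticket_id=811: ✗
age_days_max = MAX(50, 32) = 50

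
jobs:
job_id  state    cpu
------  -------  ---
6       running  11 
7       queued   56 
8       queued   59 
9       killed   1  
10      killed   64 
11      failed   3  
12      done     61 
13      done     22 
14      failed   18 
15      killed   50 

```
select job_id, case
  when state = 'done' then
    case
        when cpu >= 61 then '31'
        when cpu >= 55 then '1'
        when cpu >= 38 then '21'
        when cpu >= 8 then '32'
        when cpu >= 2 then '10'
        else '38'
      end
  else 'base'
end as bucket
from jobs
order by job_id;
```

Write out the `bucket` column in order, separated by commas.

base, base, base, base, base, base, 31, 32, base, base

job_id=6: state='running' → outer ELSE → base
job_id=7: state='queued' → outer ELSE → base
job_id=8: state='queued' → outer ELSE → base
job_id=9: state='killed' → outer ELSE → base
job_id=10: state='killed' → outer ELSE → base
job_id=11: state='failed' → outer ELSE → base
job_id=12: state='done' → inner[cpu >= 61] → 31
job_id=13: state='done' → inner[cpu >= 8] → 32
job_id=14: state='failed' → outer ELSE → base
job_id=15: state='killed' → outer ELSE → base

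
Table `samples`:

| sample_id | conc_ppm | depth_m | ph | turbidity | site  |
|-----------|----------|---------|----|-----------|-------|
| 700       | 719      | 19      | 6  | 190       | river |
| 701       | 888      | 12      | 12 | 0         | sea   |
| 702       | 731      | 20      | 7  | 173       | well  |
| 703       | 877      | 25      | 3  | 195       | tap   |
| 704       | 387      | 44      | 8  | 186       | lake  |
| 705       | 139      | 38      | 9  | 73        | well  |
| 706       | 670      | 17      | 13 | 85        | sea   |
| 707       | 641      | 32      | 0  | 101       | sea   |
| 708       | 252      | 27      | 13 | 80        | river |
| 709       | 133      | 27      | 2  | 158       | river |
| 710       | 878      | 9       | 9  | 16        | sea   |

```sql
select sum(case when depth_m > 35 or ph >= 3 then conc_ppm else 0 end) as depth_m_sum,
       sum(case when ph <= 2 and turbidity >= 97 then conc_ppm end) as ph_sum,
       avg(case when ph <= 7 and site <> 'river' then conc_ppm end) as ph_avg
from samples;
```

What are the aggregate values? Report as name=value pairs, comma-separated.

depth_m_sum=5541, ph_sum=774, ph_avg=749.6666666667

[depth_m_sum: depth_m > 35 or ph >= 3]
sample_id=700: ✓ → 719
sample_id=701: ✓ → 888
sample_id=702: ✓ → 731
sample_id=703: ✓ → 877
sample_id=704: ✓ → 387
sample_id=705: ✓ → 139
sample_id=706: ✓ → 670
sample_id=707: ✗
sample_id=708: ✓ → 252
sample_id=709: ✗
sample_id=710: ✓ → 878
depth_m_sum = 719 + 888 + 731 + 877 + 387 + 139 + 670 + 252 + 878 = 5541
—
[ph_sum: ph <= 2 and turbidity >= 97]
sample_id=700: ✗
sample_id=701: ✗
sample_id=702: ✗
sample_id=703: ✗
sample_id=704: ✗
sample_id=705: ✗
sample_id=706: ✗
sample_id=707: ✓ → 641
sample_id=708: ✗
sample_id=709: ✓ → 133
sample_id=710: ✗
ph_sum = 641 + 133 = 774
—
[ph_avg: ph <= 7 and site <> 'river']
sample_id=700: ✗
sample_id=701: ✗
sample_id=702: ✓ → 731
sample_id=703: ✓ → 877
sample_id=704: ✗
sample_id=705: ✗
sample_id=706: ✗
sample_id=707: ✓ → 641
sample_id=708: ✗
sample_id=709: ✗
sample_id=710: ✗
ph_avg = (731 + 877 + 641) / 3 = 749.6666666667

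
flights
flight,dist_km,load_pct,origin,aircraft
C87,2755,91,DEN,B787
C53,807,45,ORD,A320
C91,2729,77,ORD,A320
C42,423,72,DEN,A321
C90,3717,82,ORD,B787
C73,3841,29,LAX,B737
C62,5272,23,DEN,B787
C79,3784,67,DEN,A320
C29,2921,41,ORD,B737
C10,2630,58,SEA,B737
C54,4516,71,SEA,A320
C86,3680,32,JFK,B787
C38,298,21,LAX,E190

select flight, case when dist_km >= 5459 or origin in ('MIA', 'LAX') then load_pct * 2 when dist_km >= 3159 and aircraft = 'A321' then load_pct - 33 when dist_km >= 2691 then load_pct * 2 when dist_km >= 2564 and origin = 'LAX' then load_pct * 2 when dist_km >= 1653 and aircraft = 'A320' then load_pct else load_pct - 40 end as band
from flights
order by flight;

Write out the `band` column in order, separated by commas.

18, 82, 42, 32, 5, 142, 46, 58, 134, 64, 182, 164, 154

flight=C10: ELSE → 18
flight=C29: dist_km >= 2691 → 82
flight=C38: dist_km >= 5459 or origin in ('MIA', 'LAX') → 42
flight=C42: ELSE → 32
flight=C53: ELSE → 5
flight=C54: dist_km >= 2691 → 142
flight=C62: dist_km >= 2691 → 46
flight=C73: dist_km >= 5459 or origin in ('MIA', 'LAX') → 58
flight=C79: dist_km >= 2691 → 134
flight=C86: dist_km >= 2691 → 64
flight=C87: dist_km >= 2691 → 182
flight=C90: dist_km >= 2691 → 164
flight=C91: dist_km >= 2691 → 154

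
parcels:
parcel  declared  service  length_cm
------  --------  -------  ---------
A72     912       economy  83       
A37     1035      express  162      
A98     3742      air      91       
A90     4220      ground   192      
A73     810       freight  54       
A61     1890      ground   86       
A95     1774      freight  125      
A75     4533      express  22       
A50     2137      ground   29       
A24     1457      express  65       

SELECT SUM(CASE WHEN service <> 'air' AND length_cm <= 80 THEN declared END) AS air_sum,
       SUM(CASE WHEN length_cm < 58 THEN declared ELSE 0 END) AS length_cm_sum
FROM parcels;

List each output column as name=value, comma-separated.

air_sum=8937, length_cm_sum=7480

[air_sum: service <> 'air' AND length_cm <= 80]
parcel=A72: ✗
parcel=A37: ✗
parcel=A98: ✗
parcel=A90: ✗
parcel=A73: ✓ → 810
parcel=A61: ✗
parcel=A95: ✗
parcel=A75: ✓ → 4533
parcel=A50: ✓ → 2137
parcel=A24: ✓ → 1457
air_sum = 810 + 4533 + 2137 + 1457 = 8937
—
[length_cm_sum: length_cm < 58]
parcel=A72: ✗
parcel=A37: ✗
parcel=A98: ✗
parcel=A90: ✗
parcel=A73: ✓ → 810
parcel=A61: ✗
parcel=A95: ✗
parcel=A75: ✓ → 4533
parcel=A50: ✓ → 2137
parcel=A24: ✗
length_cm_sum = 810 + 4533 + 2137 = 7480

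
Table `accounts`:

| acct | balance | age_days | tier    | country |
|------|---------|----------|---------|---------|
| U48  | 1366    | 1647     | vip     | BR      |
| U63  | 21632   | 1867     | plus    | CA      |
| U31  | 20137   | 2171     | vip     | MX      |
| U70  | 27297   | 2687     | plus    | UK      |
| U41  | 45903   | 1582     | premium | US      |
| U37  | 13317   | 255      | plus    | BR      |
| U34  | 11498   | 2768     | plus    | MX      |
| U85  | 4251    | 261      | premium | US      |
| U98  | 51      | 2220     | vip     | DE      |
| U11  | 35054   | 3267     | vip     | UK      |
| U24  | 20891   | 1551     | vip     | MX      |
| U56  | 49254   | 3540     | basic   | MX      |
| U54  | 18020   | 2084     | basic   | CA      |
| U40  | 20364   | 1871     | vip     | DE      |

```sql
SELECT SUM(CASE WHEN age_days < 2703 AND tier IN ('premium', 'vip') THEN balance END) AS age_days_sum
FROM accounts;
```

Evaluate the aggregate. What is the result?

acct=U48: ✓ → 1366
acct=U63: ✗
acct=U31: ✓ → 20137
acct=U70: ✗
acct=U41: ✓ → 45903
acct=U37: ✗
acct=U34: ✗
acct=U85: ✓ → 4251
acct=U98: ✓ → 51
acct=U11: ✗
acct=U24: ✓ → 20891
acct=U56: ✗
acct=U54: ✗
acct=U40: ✓ → 20364
age_days_sum = 1366 + 20137 + 45903 + 4251 + 51 + 20891 + 20364 = 112963

112963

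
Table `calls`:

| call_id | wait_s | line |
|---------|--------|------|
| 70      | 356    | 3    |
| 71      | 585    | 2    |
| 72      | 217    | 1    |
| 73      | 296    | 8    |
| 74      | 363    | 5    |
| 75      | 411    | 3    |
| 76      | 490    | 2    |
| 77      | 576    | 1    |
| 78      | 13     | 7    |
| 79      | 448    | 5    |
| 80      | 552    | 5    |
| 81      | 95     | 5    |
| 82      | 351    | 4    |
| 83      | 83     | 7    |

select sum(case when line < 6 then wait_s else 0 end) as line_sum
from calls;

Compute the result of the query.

call_id=70: ✓ → 356
call_id=71: ✓ → 585
call_id=72: ✓ → 217
call_id=73: ✗
call_id=74: ✓ → 363
call_id=75: ✓ → 411
call_id=76: ✓ → 490
call_id=77: ✓ → 576
call_id=78: ✗
call_id=79: ✓ → 448
call_id=80: ✓ → 552
call_id=81: ✓ → 95
call_id=82: ✓ → 351
call_id=83: ✗
line_sum = 356 + 585 + 217 + 363 + 411 + 490 + 576 + 448 + 552 + 95 + 351 = 4444

4444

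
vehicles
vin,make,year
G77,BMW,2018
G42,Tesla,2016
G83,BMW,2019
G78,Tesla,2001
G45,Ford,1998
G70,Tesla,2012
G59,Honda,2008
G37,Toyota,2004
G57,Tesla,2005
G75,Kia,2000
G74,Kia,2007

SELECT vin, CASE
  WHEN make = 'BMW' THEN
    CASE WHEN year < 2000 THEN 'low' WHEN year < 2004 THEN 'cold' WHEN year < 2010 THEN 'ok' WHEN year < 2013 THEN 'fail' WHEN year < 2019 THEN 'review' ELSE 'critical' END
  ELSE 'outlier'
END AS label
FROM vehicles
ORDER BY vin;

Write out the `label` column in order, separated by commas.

outlier, outlier, outlier, outlier, outlier, outlier, outlier, outlier, review, outlier, critical

vin=G37: make='Toyota' → outer ELSE → outlier
vin=G42: make='Tesla' → outer ELSE → outlier
vin=G45: make='Ford' → outer ELSE → outlier
vin=G57: make='Tesla' → outer ELSE → outlier
vin=G59: make='Honda' → outer ELSE → outlier
vin=G70: make='Tesla' → outer ELSE → outlier
vin=G74: make='Kia' → outer ELSE → outlier
vin=G75: make='Kia' → outer ELSE → outlier
vin=G77: make='BMW' → inner[year < 2019] → review
vin=G78: make='Tesla' → outer ELSE → outlier
vin=G83: make='BMW' → inner[ELSE] → critical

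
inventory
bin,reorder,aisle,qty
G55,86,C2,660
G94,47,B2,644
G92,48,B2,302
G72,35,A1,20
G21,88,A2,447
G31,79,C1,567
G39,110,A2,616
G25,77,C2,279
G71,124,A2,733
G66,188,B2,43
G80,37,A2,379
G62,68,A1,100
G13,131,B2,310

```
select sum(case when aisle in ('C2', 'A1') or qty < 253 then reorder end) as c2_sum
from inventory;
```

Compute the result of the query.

bin=G55: ✓ → 86
bin=G94: ✗
bin=G92: ✗
bin=G72: ✓ → 35
bin=G21: ✗
bin=G31: ✗
bin=G39: ✗
bin=G25: ✓ → 77
bin=G71: ✗
bin=G66: ✓ → 188
bin=G80: ✗
bin=G62: ✓ → 68
bin=G13: ✗
c2_sum = 86 + 35 + 77 + 188 + 68 = 454

454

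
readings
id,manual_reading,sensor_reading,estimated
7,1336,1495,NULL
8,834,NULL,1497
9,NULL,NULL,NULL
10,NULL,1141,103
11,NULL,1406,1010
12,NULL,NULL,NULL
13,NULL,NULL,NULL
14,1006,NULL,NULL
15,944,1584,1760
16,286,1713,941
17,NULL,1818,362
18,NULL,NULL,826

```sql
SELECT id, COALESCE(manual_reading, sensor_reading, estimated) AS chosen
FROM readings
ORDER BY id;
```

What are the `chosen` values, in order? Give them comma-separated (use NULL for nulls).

1336, 834, NULL, 1141, 1406, NULL, NULL, 1006, 944, 286, 1818, 826

id=7: manual_reading=1336 → 1336
id=8: manual_reading=834 → 834
id=9: manual_reading=NULL, sensor_reading=NULL, estimated=NULL (all NULL) → NULL
id=10: manual_reading=NULL, sensor_reading=1141 → 1141
id=11: manual_reading=NULL, sensor_reading=1406 → 1406
id=12: manual_reading=NULL, sensor_reading=NULL, estimated=NULL (all NULL) → NULL
id=13: manual_reading=NULL, sensor_reading=NULL, estimated=NULL (all NULL) → NULL
id=14: manual_reading=1006 → 1006
id=15: manual_reading=944 → 944
id=16: manual_reading=286 → 286
id=17: manual_reading=NULL, sensor_reading=1818 → 1818
id=18: manual_reading=NULL, sensor_reading=NULL, estimated=826 → 826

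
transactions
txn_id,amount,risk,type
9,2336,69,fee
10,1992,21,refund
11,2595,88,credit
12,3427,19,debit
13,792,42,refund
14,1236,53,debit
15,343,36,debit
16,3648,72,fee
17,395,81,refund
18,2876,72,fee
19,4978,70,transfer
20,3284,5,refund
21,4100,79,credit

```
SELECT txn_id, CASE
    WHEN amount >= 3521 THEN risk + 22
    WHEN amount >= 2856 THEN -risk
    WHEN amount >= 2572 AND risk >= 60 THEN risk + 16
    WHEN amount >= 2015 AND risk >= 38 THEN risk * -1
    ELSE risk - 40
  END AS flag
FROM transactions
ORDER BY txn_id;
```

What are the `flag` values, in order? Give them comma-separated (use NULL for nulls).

txn_id=9: amount >= 2015 AND risk >= 38 → -69
txn_id=10: ELSE → -19
txn_id=11: amount >= 2572 AND risk >= 60 → 104
txn_id=12: amount >= 2856 → -19
txn_id=13: ELSE → 2
txn_id=14: ELSE → 13
txn_id=15: ELSE → -4
txn_id=16: amount >= 3521 → 94
txn_id=17: ELSE → 41
txn_id=18: amount >= 2856 → -72
txn_id=19: amount >= 3521 → 92
txn_id=20: amount >= 2856 → -5
txn_id=21: amount >= 3521 → 101

-69, -19, 104, -19, 2, 13, -4, 94, 41, -72, 92, -5, 101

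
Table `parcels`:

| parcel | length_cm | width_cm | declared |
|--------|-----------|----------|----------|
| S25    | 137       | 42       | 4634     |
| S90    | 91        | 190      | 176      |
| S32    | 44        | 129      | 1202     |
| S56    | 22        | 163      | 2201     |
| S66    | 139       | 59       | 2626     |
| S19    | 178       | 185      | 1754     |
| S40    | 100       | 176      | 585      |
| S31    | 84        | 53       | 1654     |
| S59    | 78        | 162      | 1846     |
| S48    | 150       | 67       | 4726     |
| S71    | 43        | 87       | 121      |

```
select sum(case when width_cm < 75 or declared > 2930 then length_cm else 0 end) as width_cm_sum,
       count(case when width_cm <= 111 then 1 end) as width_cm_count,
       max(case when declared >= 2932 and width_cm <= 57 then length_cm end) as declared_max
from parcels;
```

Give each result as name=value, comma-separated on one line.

width_cm_sum=510, width_cm_count=5, declared_max=137

[width_cm_sum: width_cm < 75 or declared > 2930]
parcel=S25: ✓ → 137
parcel=S90: ✗
parcel=S32: ✗
parcel=S56: ✗
parcel=S66: ✓ → 139
parcel=S19: ✗
parcel=S40: ✗
parcel=S31: ✓ → 84
parcel=S59: ✗
parcel=S48: ✓ → 150
parcel=S71: ✗
width_cm_sum = 137 + 139 + 84 + 150 = 510
—
[width_cm_count: width_cm <= 111]
parcel=S25: ✓ → 1
parcel=S90: ✗
parcel=S32: ✗
parcel=S56: ✗
parcel=S66: ✓ → 1
parcel=S19: ✗
parcel=S40: ✗
parcel=S31: ✓ → 1
parcel=S59: ✗
parcel=S48: ✓ → 1
parcel=S71: ✓ → 1
width_cm_count = COUNT(1, 1, 1, 1, 1) = 5
—
[declared_max: declared >= 2932 and width_cm <= 57]
parcel=S25: ✓ → 137
parcel=S90: ✗
parcel=S32: ✗
parcel=S56: ✗
parcel=S66: ✗
parcel=S19: ✗
parcel=S40: ✗
parcel=S31: ✗
parcel=S59: ✗
parcel=S48: ✗
parcel=S71: ✗
declared_max = MAX(137) = 137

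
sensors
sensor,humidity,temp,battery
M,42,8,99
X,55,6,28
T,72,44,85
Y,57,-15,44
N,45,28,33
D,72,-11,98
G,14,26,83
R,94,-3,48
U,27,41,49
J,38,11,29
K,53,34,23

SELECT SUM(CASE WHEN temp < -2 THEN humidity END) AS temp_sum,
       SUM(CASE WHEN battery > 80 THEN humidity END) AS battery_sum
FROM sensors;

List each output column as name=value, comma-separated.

[temp_sum: temp < -2]
sensor=M: ✗
sensor=X: ✗
sensor=T: ✗
sensor=Y: ✓ → 57
sensor=N: ✗
sensor=D: ✓ → 72
sensor=G: ✗
sensor=R: ✓ → 94
sensor=U: ✗
sensor=J: ✗
sensor=K: ✗
temp_sum = 57 + 72 + 94 = 223
—
[battery_sum: battery > 80]
sensor=M: ✓ → 42
sensor=X: ✗
sensor=T: ✓ → 72
sensor=Y: ✗
sensor=N: ✗
sensor=D: ✓ → 72
sensor=G: ✓ → 14
sensor=R: ✗
sensor=U: ✗
sensor=J: ✗
sensor=K: ✗
battery_sum = 42 + 72 + 72 + 14 = 200

temp_sum=223, battery_sum=200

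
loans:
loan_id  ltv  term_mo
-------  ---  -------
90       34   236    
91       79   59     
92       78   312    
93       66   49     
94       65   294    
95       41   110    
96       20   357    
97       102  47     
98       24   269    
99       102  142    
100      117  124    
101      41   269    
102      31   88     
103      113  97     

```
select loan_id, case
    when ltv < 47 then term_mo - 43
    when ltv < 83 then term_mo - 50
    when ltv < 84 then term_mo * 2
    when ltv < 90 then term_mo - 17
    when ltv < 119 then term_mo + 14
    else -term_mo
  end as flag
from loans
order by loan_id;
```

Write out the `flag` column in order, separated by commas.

loan_id=90: ltv < 47 → 193
loan_id=91: ltv < 83 → 9
loan_id=92: ltv < 83 → 262
loan_id=93: ltv < 83 → -1
loan_id=94: ltv < 83 → 244
loan_id=95: ltv < 47 → 67
loan_id=96: ltv < 47 → 314
loan_id=97: ltv < 119 → 61
loan_id=98: ltv < 47 → 226
loan_id=99: ltv < 119 → 156
loan_id=100: ltv < 119 → 138
loan_id=101: ltv < 47 → 226
loan_id=102: ltv < 47 → 45
loan_id=103: ltv < 119 → 111

193, 9, 262, -1, 244, 67, 314, 61, 226, 156, 138, 226, 45, 111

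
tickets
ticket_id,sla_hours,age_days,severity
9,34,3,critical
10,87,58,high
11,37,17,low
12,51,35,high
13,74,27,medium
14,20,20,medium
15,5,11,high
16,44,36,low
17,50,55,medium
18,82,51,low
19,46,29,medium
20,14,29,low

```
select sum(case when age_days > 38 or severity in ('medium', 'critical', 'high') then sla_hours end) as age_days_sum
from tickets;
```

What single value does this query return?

ticket_id=9: ✓ → 34
ticket_id=10: ✓ → 87
ticket_id=11: ✗
ticket_id=12: ✓ → 51
ticket_id=13: ✓ → 74
ticket_id=14: ✓ → 20
ticket_id=15: ✓ → 5
ticket_id=16: ✗
ticket_id=17: ✓ → 50
ticket_id=18: ✓ → 82
ticket_id=19: ✓ → 46
ticket_id=20: ✗
age_days_sum = 34 + 87 + 51 + 74 + 20 + 5 + 50 + 82 + 46 = 449

449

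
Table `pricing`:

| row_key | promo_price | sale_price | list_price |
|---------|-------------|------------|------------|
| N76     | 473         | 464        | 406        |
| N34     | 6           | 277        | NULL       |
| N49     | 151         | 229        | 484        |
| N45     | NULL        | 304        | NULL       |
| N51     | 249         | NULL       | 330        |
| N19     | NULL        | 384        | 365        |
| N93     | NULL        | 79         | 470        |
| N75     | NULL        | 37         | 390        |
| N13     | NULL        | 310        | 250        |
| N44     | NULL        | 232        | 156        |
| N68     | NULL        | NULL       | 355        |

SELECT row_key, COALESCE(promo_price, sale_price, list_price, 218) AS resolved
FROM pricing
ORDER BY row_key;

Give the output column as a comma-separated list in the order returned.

row_key=N13: promo_price=NULL, sale_price=310 → 310
row_key=N19: promo_price=NULL, sale_price=384 → 384
row_key=N34: promo_price=6 → 6
row_key=N44: promo_price=NULL, sale_price=232 → 232
row_key=N45: promo_price=NULL, sale_price=304 → 304
row_key=N49: promo_price=151 → 151
row_key=N51: promo_price=249 → 249
row_key=N68: promo_price=NULL, sale_price=NULL, list_price=355 → 355
row_key=N75: promo_price=NULL, sale_price=37 → 37
row_key=N76: promo_price=473 → 473
row_key=N93: promo_price=NULL, sale_price=79 → 79

310, 384, 6, 232, 304, 151, 249, 355, 37, 473, 79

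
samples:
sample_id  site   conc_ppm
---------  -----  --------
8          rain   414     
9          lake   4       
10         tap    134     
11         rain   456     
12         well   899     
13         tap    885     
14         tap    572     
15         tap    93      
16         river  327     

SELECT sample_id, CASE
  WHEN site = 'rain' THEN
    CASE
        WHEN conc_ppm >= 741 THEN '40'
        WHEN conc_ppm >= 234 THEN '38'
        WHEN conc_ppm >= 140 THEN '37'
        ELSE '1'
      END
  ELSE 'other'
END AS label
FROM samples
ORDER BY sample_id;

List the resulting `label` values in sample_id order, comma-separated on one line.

sample_id=8: site='rain' → inner[conc_ppm >= 234] → 38
sample_id=9: site='lake' → outer ELSE → other
sample_id=10: site='tap' → outer ELSE → other
sample_id=11: site='rain' → inner[conc_ppm >= 234] → 38
sample_id=12: site='well' → outer ELSE → other
sample_id=13: site='tap' → outer ELSE → other
sample_id=14: site='tap' → outer ELSE → other
sample_id=15: site='tap' → outer ELSE → other
sample_id=16: site='river' → outer ELSE → other

38, other, other, 38, other, other, other, other, other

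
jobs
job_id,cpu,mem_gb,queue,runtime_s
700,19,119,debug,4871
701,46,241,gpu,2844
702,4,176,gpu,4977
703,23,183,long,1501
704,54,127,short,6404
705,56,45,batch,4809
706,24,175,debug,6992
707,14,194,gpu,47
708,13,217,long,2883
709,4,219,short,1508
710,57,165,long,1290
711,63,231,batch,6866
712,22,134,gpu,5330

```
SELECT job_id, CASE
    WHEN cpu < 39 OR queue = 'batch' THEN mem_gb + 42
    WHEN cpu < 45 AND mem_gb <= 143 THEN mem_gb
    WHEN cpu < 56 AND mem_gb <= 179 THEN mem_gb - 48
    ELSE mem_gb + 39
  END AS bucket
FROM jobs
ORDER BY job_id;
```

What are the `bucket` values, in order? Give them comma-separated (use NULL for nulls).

job_id=700: cpu < 39 OR queue = 'batch' → 161
job_id=701: ELSE → 280
job_id=702: cpu < 39 OR queue = 'batch' → 218
job_id=703: cpu < 39 OR queue = 'batch' → 225
job_id=704: cpu < 56 AND mem_gb <= 179 → 79
job_id=705: cpu < 39 OR queue = 'batch' → 87
job_id=706: cpu < 39 OR queue = 'batch' → 217
job_id=707: cpu < 39 OR queue = 'batch' → 236
job_id=708: cpu < 39 OR queue = 'batch' → 259
job_id=709: cpu < 39 OR queue = 'batch' → 261
job_id=710: ELSE → 204
job_id=711: cpu < 39 OR queue = 'batch' → 273
job_id=712: cpu < 39 OR queue = 'batch' → 176

161, 280, 218, 225, 79, 87, 217, 236, 259, 261, 204, 273, 176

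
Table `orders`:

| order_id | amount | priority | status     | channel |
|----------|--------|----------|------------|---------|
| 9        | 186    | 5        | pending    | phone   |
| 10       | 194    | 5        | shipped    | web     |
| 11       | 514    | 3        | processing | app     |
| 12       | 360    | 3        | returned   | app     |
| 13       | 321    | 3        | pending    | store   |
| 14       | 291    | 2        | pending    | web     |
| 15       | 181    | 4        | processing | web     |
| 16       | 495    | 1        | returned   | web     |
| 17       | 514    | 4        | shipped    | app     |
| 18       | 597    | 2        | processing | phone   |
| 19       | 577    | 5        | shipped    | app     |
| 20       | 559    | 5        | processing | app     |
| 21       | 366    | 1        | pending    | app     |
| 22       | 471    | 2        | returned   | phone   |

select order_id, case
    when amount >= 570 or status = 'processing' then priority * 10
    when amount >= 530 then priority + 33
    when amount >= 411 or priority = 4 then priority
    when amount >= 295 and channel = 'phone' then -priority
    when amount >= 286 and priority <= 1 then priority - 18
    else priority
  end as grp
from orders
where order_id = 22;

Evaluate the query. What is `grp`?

order_id = 22: amount=471, priority=2, status=returned, channel=phone.
amount >= 570 or status = 'processing' → false
amount >= 530 → false
amount >= 411 or priority = 4 → true → 2

2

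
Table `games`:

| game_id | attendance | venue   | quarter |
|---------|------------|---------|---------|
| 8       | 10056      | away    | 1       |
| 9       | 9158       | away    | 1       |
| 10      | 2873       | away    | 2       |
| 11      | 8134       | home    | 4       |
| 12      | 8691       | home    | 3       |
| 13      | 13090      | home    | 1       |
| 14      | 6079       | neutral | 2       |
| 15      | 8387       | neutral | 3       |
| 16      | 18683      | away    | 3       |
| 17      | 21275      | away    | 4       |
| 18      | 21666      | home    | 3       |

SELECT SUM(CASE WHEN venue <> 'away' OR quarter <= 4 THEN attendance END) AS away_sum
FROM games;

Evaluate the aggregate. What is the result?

game_id=8: ✓ → 10056
game_id=9: ✓ → 9158
game_id=10: ✓ → 2873
game_id=11: ✓ → 8134
game_id=12: ✓ → 8691
game_id=13: ✓ → 13090
game_id=14: ✓ → 6079
game_id=15: ✓ → 8387
game_id=16: ✓ → 18683
game_id=17: ✓ → 21275
game_id=18: ✓ → 21666
away_sum = 10056 + 9158 + 2873 + 8134 + 8691 + 13090 + 6079 + 8387 + 18683 + 21275 + 21666 = 128092

128092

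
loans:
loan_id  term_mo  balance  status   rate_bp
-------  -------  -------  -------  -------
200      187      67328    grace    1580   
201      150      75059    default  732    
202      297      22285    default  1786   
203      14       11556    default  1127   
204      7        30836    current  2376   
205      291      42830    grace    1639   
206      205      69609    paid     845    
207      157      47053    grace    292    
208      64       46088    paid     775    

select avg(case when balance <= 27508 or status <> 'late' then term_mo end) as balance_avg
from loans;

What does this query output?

152.4444444444

loan_id=200: ✓ → 187
loan_id=201: ✓ → 150
loan_id=202: ✓ → 297
loan_id=203: ✓ → 14
loan_id=204: ✓ → 7
loan_id=205: ✓ → 291
loan_id=206: ✓ → 205
loan_id=207: ✓ → 157
loan_id=208: ✓ → 64
balance_avg = (187 + 150 + 297 + 14 + 7 + 291 + 205 + 157 + 64) / 9 = 152.4444444444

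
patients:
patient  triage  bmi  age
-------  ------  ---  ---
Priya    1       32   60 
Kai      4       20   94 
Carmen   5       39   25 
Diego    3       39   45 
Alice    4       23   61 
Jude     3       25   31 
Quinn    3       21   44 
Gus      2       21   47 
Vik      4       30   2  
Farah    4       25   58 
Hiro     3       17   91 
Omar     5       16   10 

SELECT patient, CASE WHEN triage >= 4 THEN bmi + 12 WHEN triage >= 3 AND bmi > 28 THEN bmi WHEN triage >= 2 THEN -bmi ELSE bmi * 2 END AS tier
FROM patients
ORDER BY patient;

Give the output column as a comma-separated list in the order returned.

patient=Alice: triage >= 4 → 35
patient=Carmen: triage >= 4 → 51
patient=Diego: triage >= 3 AND bmi > 28 → 39
patient=Farah: triage >= 4 → 37
patient=Gus: triage >= 2 → -21
patient=Hiro: triage >= 2 → -17
patient=Jude: triage >= 2 → -25
patient=Kai: triage >= 4 → 32
patient=Omar: triage >= 4 → 28
patient=Priya: ELSE → 64
patient=Quinn: triage >= 2 → -21
patient=Vik: triage >= 4 → 42

35, 51, 39, 37, -21, -17, -25, 32, 28, 64, -21, 42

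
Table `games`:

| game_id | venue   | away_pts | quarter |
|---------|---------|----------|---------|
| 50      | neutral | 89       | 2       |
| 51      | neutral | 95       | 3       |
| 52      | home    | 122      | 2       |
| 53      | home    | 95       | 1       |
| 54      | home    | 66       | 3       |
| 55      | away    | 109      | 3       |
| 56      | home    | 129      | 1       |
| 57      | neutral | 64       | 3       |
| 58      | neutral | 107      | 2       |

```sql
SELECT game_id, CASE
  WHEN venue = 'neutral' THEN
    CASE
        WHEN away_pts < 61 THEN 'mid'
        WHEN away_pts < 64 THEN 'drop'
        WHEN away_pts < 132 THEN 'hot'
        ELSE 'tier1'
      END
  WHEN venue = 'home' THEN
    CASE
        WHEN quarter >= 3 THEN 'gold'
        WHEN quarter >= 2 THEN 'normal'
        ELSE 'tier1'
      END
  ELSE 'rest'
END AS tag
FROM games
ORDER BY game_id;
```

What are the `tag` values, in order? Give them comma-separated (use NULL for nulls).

game_id=50: venue='neutral' → inner[away_pts < 132] → hot
game_id=51: venue='neutral' → inner[away_pts < 132] → hot
game_id=52: venue='home' → inner[quarter >= 2] → normal
game_id=53: venue='home' → inner[ELSE] → tier1
game_id=54: venue='home' → inner[quarter >= 3] → gold
game_id=55: venue='away' → outer ELSE → rest
game_id=56: venue='home' → inner[ELSE] → tier1
game_id=57: venue='neutral' → inner[away_pts < 132] → hot
game_id=58: venue='neutral' → inner[away_pts < 132] → hot

hot, hot, normal, tier1, gold, rest, tier1, hot, hot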